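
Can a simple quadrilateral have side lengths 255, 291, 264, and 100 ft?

A quadrilateral exists iff every side is shorter than the sum of the others — equivalently, the longest side is less than the sum of the rest.
Longest side 291 < 619 (sum of the remaining 3), so yes.

Yes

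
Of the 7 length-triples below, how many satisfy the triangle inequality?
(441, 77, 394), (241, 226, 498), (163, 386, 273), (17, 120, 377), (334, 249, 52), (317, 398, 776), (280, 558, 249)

2

(77,394,441): 77+394 > 441 → valid
(226,241,498): 226+241 ≤ 498 → not valid
(163,273,386): 163+273 > 386 → valid
(17,120,377): 17+120 ≤ 377 → not valid
(52,249,334): 52+249 ≤ 334 → not valid
(317,398,776): 317+398 ≤ 776 → not valid
(249,280,558): 249+280 ≤ 558 → not valid
2 of the 7 triples form a triangle.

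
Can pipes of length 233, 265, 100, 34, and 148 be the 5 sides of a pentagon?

Yes

A pentagon exists iff every side is shorter than the sum of the others — equivalently, the longest side is less than the sum of the rest.
Longest side 265 < 515 (sum of the remaining 4), so yes.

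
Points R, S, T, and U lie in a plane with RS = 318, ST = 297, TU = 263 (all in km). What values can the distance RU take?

The maximum is all hops collinear in one direction: 318 + 297 + 263 = 878.
The longest hop is 318; the others sum to 560. Since 318 ≤ 560, the path can fold back on itself completely, so the minimum distance is 0.

0 ≤ RU ≤ 878 km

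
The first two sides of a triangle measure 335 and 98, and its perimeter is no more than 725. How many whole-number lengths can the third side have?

55

Triangle inequality: 237 < x < 433. Perimeter ≤ 725 gives x ≤ 725 − 335 − 98 = 292.
So 237 < x ≤ 292; integers 238 through 292: 55 values.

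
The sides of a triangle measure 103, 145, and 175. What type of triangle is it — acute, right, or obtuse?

acute

Compare the square of the longest side to the sum of squares of the other two: 103² + 145² = 31634 > 30625 = 175².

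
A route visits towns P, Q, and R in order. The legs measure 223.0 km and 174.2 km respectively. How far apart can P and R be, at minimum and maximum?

By the triangle inequality, |223.0 − 174.2| ≤ PR ≤ 223.0 + 174.2.

48.8 ≤ PR ≤ 397.2 km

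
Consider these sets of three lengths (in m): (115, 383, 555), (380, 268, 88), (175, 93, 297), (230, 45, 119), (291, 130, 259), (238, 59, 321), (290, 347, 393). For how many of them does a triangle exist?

(115,383,555): 115+383 ≤ 555 → not valid
(88,268,380): 88+268 ≤ 380 → not valid
(93,175,297): 93+175 ≤ 297 → not valid
(45,119,230): 45+119 ≤ 230 → not valid
(130,259,291): 130+259 > 291 → valid
(59,238,321): 59+238 ≤ 321 → not valid
(290,347,393): 290+347 > 393 → valid
2 of the 7 triples form a triangle.

2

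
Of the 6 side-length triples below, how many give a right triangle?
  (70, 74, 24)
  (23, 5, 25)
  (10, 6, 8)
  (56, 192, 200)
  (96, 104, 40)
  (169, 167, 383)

(70,74,24): 24²+70² = 5476 = 74² → right
(23,5,25): 5²+23² = 554 < 625 = 25² → obtuse
(10,6,8): 6²+8² = 100 = 10² → right
(56,192,200): 56²+192² = 40000 = 200² → right
(96,104,40): 40²+96² = 10816 = 104² → right
(169,167,383): 167+169 ≤ 383, not a triangle
4 of the 6 are right.

4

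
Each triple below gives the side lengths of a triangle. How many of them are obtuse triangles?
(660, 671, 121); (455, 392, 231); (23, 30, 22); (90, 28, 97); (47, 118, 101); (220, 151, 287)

3

(660,671,121): 121²+660² = 450241 = 671² → right
(455,392,231): 231²+392² = 207025 = 455² → right
(23,30,22): 22²+23² = 1013 > 900 = 30² → acute
(90,28,97): 28²+90² = 8884 < 9409 = 97² → obtuse
(47,118,101): 47²+101² = 12410 < 13924 = 118² → obtuse
(220,151,287): 151²+220² = 71201 < 82369 = 287² → obtuse
3 of the 6 are obtuse.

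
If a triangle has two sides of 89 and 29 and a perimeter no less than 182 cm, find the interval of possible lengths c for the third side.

64 ≤ c < 118

Triangle inequality alone gives 60 < c < 118.
The perimeter condition gives c ≥ 182 − 89 − 29 = 64.
Intersecting the two: 64 ≤ c < 118.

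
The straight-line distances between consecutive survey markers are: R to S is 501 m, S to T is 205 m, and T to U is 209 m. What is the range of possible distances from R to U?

The maximum is all hops collinear in one direction: 501 + 205 + 209 = 915.
The longest hop is 501; the others sum to 414. Folding the others back against it leaves at least 501 − 414 = 87.

87 ≤ RU ≤ 915 m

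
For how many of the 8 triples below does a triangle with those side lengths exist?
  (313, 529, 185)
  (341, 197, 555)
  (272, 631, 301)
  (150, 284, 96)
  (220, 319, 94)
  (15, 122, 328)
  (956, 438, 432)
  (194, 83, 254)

(185,313,529): 185+313 ≤ 529 → not valid
(197,341,555): 197+341 ≤ 555 → not valid
(272,301,631): 272+301 ≤ 631 → not valid
(96,150,284): 96+150 ≤ 284 → not valid
(94,220,319): 94+220 ≤ 319 → not valid
(15,122,328): 15+122 ≤ 328 → not valid
(432,438,956): 432+438 ≤ 956 → not valid
(83,194,254): 83+194 > 254 → valid
1 of the 8 triples forms a triangle.

1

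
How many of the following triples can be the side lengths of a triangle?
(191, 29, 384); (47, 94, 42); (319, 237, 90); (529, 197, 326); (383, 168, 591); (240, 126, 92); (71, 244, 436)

1

(29,191,384): 29+191 ≤ 384 → not valid
(42,47,94): 42+47 ≤ 94 → not valid
(90,237,319): 90+237 > 319 → valid
(197,326,529): 197+326 ≤ 529 → not valid
(168,383,591): 168+383 ≤ 591 → not valid
(92,126,240): 92+126 ≤ 240 → not valid
(71,244,436): 71+244 ≤ 436 → not valid
1 of the 7 triples forms a triangle.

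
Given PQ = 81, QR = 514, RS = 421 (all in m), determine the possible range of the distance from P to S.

The maximum is all hops collinear in one direction: 81 + 514 + 421 = 1016.
The longest hop is 514; the others sum to 502. Folding the others back against it leaves at least 514 − 502 = 12.

12 ≤ PS ≤ 1016 m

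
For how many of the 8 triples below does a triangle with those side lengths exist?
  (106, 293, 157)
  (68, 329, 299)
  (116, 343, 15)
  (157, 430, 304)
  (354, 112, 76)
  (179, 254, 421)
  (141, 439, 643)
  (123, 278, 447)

3

(106,157,293): 106+157 ≤ 293 → not valid
(68,299,329): 68+299 > 329 → valid
(15,116,343): 15+116 ≤ 343 → not valid
(157,304,430): 157+304 > 430 → valid
(76,112,354): 76+112 ≤ 354 → not valid
(179,254,421): 179+254 > 421 → valid
(141,439,643): 141+439 ≤ 643 → not valid
(123,278,447): 123+278 ≤ 447 → not valid
3 of the 8 triples form a triangle.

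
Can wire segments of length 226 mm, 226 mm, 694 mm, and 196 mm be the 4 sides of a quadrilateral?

No

For a quadrilateral, each side must be shorter than the sum of the others.
Here the longest side is 694, but the remaining 3 sides sum to only 648.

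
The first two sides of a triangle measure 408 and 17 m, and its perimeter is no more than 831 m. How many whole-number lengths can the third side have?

15

Triangle inequality: 391 < x < 425. Perimeter ≤ 831 gives x ≤ 831 − 408 − 17 = 406.
So 391 < x ≤ 406; integers 392 through 406: 15 values.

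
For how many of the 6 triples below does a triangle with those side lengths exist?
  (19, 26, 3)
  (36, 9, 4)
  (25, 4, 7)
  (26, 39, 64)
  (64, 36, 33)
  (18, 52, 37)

3

(3,19,26): 3+19 ≤ 26 → not valid
(4,9,36): 4+9 ≤ 36 → not valid
(4,7,25): 4+7 ≤ 25 → not valid
(26,39,64): 26+39 > 64 → valid
(33,36,64): 33+36 > 64 → valid
(18,37,52): 18+37 > 52 → valid
3 of the 6 triples form a triangle.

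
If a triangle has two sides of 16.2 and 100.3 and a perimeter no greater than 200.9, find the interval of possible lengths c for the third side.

Triangle inequality alone gives 84.1 < c < 116.5.
The perimeter condition gives c ≤ 200.9 − 16.2 − 100.3 = 84.4.
Intersecting the two: 84.1 < c ≤ 84.4.

84.1 < c ≤ 84.4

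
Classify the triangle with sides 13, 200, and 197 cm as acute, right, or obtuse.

Compare the square of the longest side to the sum of squares of the other two: 13² + 197² = 38978 < 40000 = 200².

obtuse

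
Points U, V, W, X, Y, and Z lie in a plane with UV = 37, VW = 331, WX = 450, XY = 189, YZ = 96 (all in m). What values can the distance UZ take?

0 ≤ UZ ≤ 1103 m

The maximum is all hops collinear in one direction: 37 + 331 + 450 + 189 + 96 = 1103.
The longest hop is 450; the others sum to 653. Since 450 ≤ 653, the path can fold back on itself completely, so the minimum distance is 0.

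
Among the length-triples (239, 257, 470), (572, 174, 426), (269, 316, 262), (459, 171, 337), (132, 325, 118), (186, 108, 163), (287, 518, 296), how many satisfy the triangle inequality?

6

(239,257,470): 239+257 > 470 → valid
(174,426,572): 174+426 > 572 → valid
(262,269,316): 262+269 > 316 → valid
(171,337,459): 171+337 > 459 → valid
(118,132,325): 118+132 ≤ 325 → not valid
(108,163,186): 108+163 > 186 → valid
(287,296,518): 287+296 > 518 → valid
6 of the 7 triples form a triangle.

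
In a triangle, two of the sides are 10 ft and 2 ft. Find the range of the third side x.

By the triangle inequality, x must be less than 10 + 2 = 12 and greater than |10 − 2| = 8.

8 < x < 12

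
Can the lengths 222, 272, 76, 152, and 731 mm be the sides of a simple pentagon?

For a pentagon, each side must be shorter than the sum of the others.
Here the longest side is 731, but the remaining 4 sides sum to only 722.

No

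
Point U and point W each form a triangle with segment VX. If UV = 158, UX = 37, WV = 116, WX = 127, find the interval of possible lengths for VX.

121 < VX < 195

From triangle UVX: |158 − 37| < VX < 158 + 37, i.e. 121 < VX < 195.
From triangle WVX: 11 < VX < 243.
Both must hold, so VX lies in the intersection.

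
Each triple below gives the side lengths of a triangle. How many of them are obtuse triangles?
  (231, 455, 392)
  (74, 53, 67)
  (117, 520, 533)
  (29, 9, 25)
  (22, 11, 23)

(231,455,392): 231²+392² = 207025 = 455² → right
(74,53,67): 53²+67² = 7298 > 5476 = 74² → acute
(117,520,533): 117²+520² = 284089 = 533² → right
(29,9,25): 9²+25² = 706 < 841 = 29² → obtuse
(22,11,23): 11²+22² = 605 > 529 = 23² → acute
1 of the 5 is obtuse.

1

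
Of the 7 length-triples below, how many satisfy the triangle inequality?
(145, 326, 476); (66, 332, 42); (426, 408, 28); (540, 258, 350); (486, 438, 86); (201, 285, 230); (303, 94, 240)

(145,326,476): 145+326 ≤ 476 → not valid
(42,66,332): 42+66 ≤ 332 → not valid
(28,408,426): 28+408 > 426 → valid
(258,350,540): 258+350 > 540 → valid
(86,438,486): 86+438 > 486 → valid
(201,230,285): 201+230 > 285 → valid
(94,240,303): 94+240 > 303 → valid
5 of the 7 triples form a triangle.

5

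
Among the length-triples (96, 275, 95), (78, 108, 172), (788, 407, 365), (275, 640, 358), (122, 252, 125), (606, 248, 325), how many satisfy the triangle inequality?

1

(95,96,275): 95+96 ≤ 275 → not valid
(78,108,172): 78+108 > 172 → valid
(365,407,788): 365+407 ≤ 788 → not valid
(275,358,640): 275+358 ≤ 640 → not valid
(122,125,252): 122+125 ≤ 252 → not valid
(248,325,606): 248+325 ≤ 606 → not valid
1 of the 6 triples forms a triangle.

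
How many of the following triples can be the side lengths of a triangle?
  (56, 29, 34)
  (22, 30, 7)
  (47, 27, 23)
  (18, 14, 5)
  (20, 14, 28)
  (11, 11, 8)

5

(29,34,56): 29+34 > 56 → valid
(7,22,30): 7+22 ≤ 30 → not valid
(23,27,47): 23+27 > 47 → valid
(5,14,18): 5+14 > 18 → valid
(14,20,28): 14+20 > 28 → valid
(8,11,11): 8+11 > 11 → valid
5 of the 6 triples form a triangle.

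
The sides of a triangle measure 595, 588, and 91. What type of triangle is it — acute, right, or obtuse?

Compare the square of the longest side to the sum of squares of the other two: 91² + 588² = 354025 = 595².

right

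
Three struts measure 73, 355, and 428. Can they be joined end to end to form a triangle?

The two shorter sides sum to 428, exactly equal to the longest side 428.
That gives only a degenerate (flat) triangle — the inequality must be strict.

No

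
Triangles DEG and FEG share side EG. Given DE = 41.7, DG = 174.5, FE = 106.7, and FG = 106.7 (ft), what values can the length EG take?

132.8 < EG < 213.4

From triangle DEG: |41.7 − 174.5| < EG < 41.7 + 174.5, i.e. 132.8 < EG < 216.2.
From triangle FEG: 0.0 < EG < 213.4.
Both must hold, so EG lies in the intersection.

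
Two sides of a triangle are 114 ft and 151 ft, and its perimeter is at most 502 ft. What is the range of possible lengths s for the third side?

37 < s ≤ 237

Triangle inequality alone gives 37 < s < 265.
The perimeter condition gives s ≤ 502 − 114 − 151 = 237.
Intersecting the two: 37 < s ≤ 237.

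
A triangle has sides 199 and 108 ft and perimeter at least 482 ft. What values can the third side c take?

175 ≤ c < 307 ft

Triangle inequality alone gives 91 < c < 307.
The perimeter condition gives c ≥ 482 − 199 − 108 = 175.
Intersecting the two: 175 ≤ c < 307.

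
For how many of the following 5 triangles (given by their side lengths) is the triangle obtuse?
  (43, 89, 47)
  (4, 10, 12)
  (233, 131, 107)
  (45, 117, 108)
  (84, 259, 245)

(43,89,47): 43²+47² = 4058 < 7921 = 89² → obtuse
(4,10,12): 4²+10² = 116 < 144 = 12² → obtuse
(233,131,107): 107²+131² = 28610 < 54289 = 233² → obtuse
(45,117,108): 45²+108² = 13689 = 117² → right
(84,259,245): 84²+245² = 67081 = 259² → right
3 of the 5 are obtuse.

3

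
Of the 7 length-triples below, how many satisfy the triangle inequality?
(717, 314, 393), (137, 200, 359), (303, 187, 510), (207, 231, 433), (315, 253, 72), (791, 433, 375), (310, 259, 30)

(314,393,717): 314+393 ≤ 717 → not valid
(137,200,359): 137+200 ≤ 359 → not valid
(187,303,510): 187+303 ≤ 510 → not valid
(207,231,433): 207+231 > 433 → valid
(72,253,315): 72+253 > 315 → valid
(375,433,791): 375+433 > 791 → valid
(30,259,310): 30+259 ≤ 310 → not valid
3 of the 7 triples form a triangle.

3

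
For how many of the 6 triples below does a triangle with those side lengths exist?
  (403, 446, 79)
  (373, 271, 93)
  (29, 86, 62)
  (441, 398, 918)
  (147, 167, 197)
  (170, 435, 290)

(79,403,446): 79+403 > 446 → valid
(93,271,373): 93+271 ≤ 373 → not valid
(29,62,86): 29+62 > 86 → valid
(398,441,918): 398+441 ≤ 918 → not valid
(147,167,197): 147+167 > 197 → valid
(170,290,435): 170+290 > 435 → valid
4 of the 6 triples form a triangle.

4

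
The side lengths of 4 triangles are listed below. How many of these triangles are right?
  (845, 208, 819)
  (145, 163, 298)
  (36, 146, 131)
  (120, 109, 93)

(845,208,819): 208²+819² = 714025 = 845² → right
(145,163,298): 145²+163² = 47594 < 88804 = 298² → obtuse
(36,146,131): 36²+131² = 18457 < 21316 = 146² → obtuse
(120,109,93): 93²+109² = 20530 > 14400 = 120² → acute
1 of the 4 is right.

1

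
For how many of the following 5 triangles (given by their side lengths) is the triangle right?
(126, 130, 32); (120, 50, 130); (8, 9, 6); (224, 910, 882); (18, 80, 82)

(126,130,32): 32²+126² = 16900 = 130² → right
(120,50,130): 50²+120² = 16900 = 130² → right
(8,9,6): 6²+8² = 100 > 81 = 9² → acute
(224,910,882): 224²+882² = 828100 = 910² → right
(18,80,82): 18²+80² = 6724 = 82² → right
4 of the 5 are right.

4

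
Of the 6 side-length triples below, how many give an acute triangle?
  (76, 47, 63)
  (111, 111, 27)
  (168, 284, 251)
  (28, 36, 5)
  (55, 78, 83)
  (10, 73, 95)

(76,47,63): 47²+63² = 6178 > 5776 = 76² → acute
(111,111,27): 27²+111² = 13050 > 12321 = 111² → acute
(168,284,251): 168²+251² = 91225 > 80656 = 284² → acute
(28,36,5): 5+28 ≤ 36, not a triangle
(55,78,83): 55²+78² = 9109 > 6889 = 83² → acute
(10,73,95): 10+73 ≤ 95, not a triangle
4 of the 6 are acute.

4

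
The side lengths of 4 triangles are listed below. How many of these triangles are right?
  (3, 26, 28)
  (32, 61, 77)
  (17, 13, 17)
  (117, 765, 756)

(3,26,28): 3²+26² = 685 < 784 = 28² → obtuse
(32,61,77): 32²+61² = 4745 < 5929 = 77² → obtuse
(17,13,17): 13²+17² = 458 > 289 = 17² → acute
(117,765,756): 117²+756² = 585225 = 765² → right
1 of the 4 is right.

1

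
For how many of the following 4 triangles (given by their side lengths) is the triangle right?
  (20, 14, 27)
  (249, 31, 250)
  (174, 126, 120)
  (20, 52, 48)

(20,14,27): 14²+20² = 596 < 729 = 27² → obtuse
(249,31,250): 31²+249² = 62962 > 62500 = 250² → acute
(174,126,120): 120²+126² = 30276 = 174² → right
(20,52,48): 20²+48² = 2704 = 52² → right
2 of the 4 are right.

2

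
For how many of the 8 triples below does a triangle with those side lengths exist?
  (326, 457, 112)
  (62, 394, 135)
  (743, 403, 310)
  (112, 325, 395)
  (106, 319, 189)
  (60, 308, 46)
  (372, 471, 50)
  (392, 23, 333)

1

(112,326,457): 112+326 ≤ 457 → not valid
(62,135,394): 62+135 ≤ 394 → not valid
(310,403,743): 310+403 ≤ 743 → not valid
(112,325,395): 112+325 > 395 → valid
(106,189,319): 106+189 ≤ 319 → not valid
(46,60,308): 46+60 ≤ 308 → not valid
(50,372,471): 50+372 ≤ 471 → not valid
(23,333,392): 23+333 ≤ 392 → not valid
1 of the 8 triples forms a triangle.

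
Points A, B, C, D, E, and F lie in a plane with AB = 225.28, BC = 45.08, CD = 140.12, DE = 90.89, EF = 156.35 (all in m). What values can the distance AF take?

The maximum is all hops collinear in one direction: 225.28 + 45.08 + 140.12 + 90.89 + 156.35 = 657.72.
The longest hop is 225.28; the others sum to 432.44. Since 225.28 ≤ 432.44, the path can fold back on itself completely, so the minimum distance is 0.

0 ≤ AF ≤ 657.72 m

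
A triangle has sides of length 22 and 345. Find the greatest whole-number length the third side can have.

The third side must be strictly less than 22 + 345 = 367.
The largest integer below 367 is 366.

366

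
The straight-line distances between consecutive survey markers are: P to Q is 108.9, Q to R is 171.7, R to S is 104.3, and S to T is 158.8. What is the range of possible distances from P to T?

0 ≤ PT ≤ 543.7

The maximum is all hops collinear in one direction: 108.9 + 171.7 + 104.3 + 158.8 = 543.7.
The longest hop is 171.7; the others sum to 372.0. Since 171.7 ≤ 372.0, the path can fold back on itself completely, so the minimum distance is 0.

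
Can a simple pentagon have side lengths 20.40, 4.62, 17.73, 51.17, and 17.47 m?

Yes

A pentagon exists iff every side is shorter than the sum of the others — equivalently, the longest side is less than the sum of the rest.
Longest side 51.17 < 60.22 (sum of the remaining 4), so yes.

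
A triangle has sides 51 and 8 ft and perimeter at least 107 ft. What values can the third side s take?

48 ≤ s < 59

Triangle inequality alone gives 43 < s < 59.
The perimeter condition gives s ≥ 107 − 51 − 8 = 48.
Intersecting the two: 48 ≤ s < 59.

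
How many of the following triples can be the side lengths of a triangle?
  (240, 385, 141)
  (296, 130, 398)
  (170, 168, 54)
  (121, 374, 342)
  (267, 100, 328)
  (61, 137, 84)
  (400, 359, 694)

6

(141,240,385): 141+240 ≤ 385 → not valid
(130,296,398): 130+296 > 398 → valid
(54,168,170): 54+168 > 170 → valid
(121,342,374): 121+342 > 374 → valid
(100,267,328): 100+267 > 328 → valid
(61,84,137): 61+84 > 137 → valid
(359,400,694): 359+400 > 694 → valid
6 of the 7 triples form a triangle.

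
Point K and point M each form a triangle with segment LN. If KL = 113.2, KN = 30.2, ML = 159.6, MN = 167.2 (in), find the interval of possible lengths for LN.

From triangle KLN: |113.2 − 30.2| < LN < 113.2 + 30.2, i.e. 83.0 < LN < 143.4.
From triangle MLN: 7.6 < LN < 326.8.
Both must hold, so LN lies in the intersection.

83.0 < LN < 143.4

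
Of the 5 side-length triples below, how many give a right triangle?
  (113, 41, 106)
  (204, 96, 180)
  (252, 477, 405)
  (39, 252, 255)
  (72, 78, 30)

(113,41,106): 41²+106² = 12917 > 12769 = 113² → acute
(204,96,180): 96²+180² = 41616 = 204² → right
(252,477,405): 252²+405² = 227529 = 477² → right
(39,252,255): 39²+252² = 65025 = 255² → right
(72,78,30): 30²+72² = 6084 = 78² → right
4 of the 5 are right.

4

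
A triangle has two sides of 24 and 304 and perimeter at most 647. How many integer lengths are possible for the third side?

Triangle inequality: 280 < x < 328. Perimeter ≤ 647 gives x ≤ 647 − 24 − 304 = 319.
So 280 < x ≤ 319; integers 281 through 319: 39 values.

39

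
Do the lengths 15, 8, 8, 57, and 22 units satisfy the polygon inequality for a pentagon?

For a pentagon, each side must be shorter than the sum of the others.
Here the longest side is 57, but the remaining 4 sides sum to only 53.

No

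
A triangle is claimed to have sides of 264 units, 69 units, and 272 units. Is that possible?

Yes

The longest side is 272, and the other two sum to 333.
Since 333 > 272, the triangle inequality holds.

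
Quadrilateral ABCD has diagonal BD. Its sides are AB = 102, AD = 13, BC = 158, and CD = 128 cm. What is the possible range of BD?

89 < BD < 115

From triangle ABD: |102 − 13| < BD < 102 + 13, i.e. 89 < BD < 115.
From triangle CBD: 30 < BD < 286.
Both must hold, so BD lies in the intersection.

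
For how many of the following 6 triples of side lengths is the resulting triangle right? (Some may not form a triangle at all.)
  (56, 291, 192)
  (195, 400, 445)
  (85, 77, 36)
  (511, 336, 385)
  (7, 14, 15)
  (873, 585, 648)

4

(56,291,192): 56+192 ≤ 291, not a triangle
(195,400,445): 195²+400² = 198025 = 445² → right
(85,77,36): 36²+77² = 7225 = 85² → right
(511,336,385): 336²+385² = 261121 = 511² → right
(7,14,15): 7²+14² = 245 > 225 = 15² → acute
(873,585,648): 585²+648² = 762129 = 873² → right
4 of the 6 are right.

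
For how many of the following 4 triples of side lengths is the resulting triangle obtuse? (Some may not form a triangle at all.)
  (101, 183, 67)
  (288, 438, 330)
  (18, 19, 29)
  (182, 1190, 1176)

(101,183,67): 67+101 ≤ 183, not a triangle
(288,438,330): 288²+330² = 191844 = 438² → right
(18,19,29): 18²+19² = 685 < 841 = 29² → obtuse
(182,1190,1176): 182²+1176² = 1416100 = 1190² → right
1 of the 4 is obtuse.

1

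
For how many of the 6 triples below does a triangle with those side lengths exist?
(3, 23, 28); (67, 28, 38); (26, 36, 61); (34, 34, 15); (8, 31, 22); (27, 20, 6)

2

(3,23,28): 3+23 ≤ 28 → not valid
(28,38,67): 28+38 ≤ 67 → not valid
(26,36,61): 26+36 > 61 → valid
(15,34,34): 15+34 > 34 → valid
(8,22,31): 8+22 ≤ 31 → not valid
(6,20,27): 6+20 ≤ 27 → not valid
2 of the 6 triples form a triangle.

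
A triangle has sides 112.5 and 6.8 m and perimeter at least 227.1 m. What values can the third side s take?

107.8 ≤ s < 119.3

Triangle inequality alone gives 105.7 < s < 119.3.
The perimeter condition gives s ≥ 227.1 − 112.5 − 6.8 = 107.8.
Intersecting the two: 107.8 ≤ s < 119.3.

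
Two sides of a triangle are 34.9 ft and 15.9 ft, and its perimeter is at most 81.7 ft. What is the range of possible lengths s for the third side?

19.0 < s ≤ 30.9

Triangle inequality alone gives 19.0 < s < 50.8.
The perimeter condition gives s ≤ 81.7 − 34.9 − 15.9 = 30.9.
Intersecting the two: 19.0 < s ≤ 30.9.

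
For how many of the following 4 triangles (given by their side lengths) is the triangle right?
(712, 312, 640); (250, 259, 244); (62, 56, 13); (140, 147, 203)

(712,312,640): 312²+640² = 506944 = 712² → right
(250,259,244): 244²+250² = 122036 > 67081 = 259² → acute
(62,56,13): 13²+56² = 3305 < 3844 = 62² → obtuse
(140,147,203): 140²+147² = 41209 = 203² → right
2 of the 4 are right.

2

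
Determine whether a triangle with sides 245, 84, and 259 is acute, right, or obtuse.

right

Compare the square of the longest side to the sum of squares of the other two: 84² + 245² = 67081 = 259².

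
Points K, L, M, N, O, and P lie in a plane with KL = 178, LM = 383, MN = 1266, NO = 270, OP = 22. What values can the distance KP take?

The maximum is all hops collinear in one direction: 178 + 383 + 1266 + 270 + 22 = 2119.
The longest hop is 1266; the others sum to 853. Folding the others back against it leaves at least 1266 − 853 = 413.

413 ≤ KP ≤ 2119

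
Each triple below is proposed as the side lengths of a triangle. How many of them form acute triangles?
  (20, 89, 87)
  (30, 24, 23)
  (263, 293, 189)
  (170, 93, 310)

3

(20,89,87): 20²+87² = 7969 > 7921 = 89² → acute
(30,24,23): 23²+24² = 1105 > 900 = 30² → acute
(263,293,189): 189²+263² = 104890 > 85849 = 293² → acute
(170,93,310): 93+170 ≤ 310, not a triangle
3 of the 4 are acute.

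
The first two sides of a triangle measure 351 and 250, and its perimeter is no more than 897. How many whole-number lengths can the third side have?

195

Triangle inequality: 101 < x < 601. Perimeter ≤ 897 gives x ≤ 897 − 351 − 250 = 296.
So 101 < x ≤ 296; integers 102 through 296: 195 values.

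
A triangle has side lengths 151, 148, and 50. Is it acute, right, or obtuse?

acute

Compare the square of the longest side to the sum of squares of the other two: 50² + 148² = 24404 > 22801 = 151².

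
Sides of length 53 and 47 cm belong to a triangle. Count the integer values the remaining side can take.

The third side lies in the open interval (6, 100).
Integers from 7 to 99 inclusive: 99 − 7 + 1 = 93.

93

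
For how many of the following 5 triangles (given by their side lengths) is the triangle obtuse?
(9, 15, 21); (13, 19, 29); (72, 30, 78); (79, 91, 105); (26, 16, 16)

(9,15,21): 9²+15² = 306 < 441 = 21² → obtuse
(13,19,29): 13²+19² = 530 < 841 = 29² → obtuse
(72,30,78): 30²+72² = 6084 = 78² → right
(79,91,105): 79²+91² = 14522 > 11025 = 105² → acute
(26,16,16): 16²+16² = 512 < 676 = 26² → obtuse
3 of the 5 are obtuse.

3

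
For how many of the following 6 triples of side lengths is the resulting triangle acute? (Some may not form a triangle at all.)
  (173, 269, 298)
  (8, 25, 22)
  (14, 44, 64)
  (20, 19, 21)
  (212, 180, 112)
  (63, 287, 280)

2

(173,269,298): 173²+269² = 102290 > 88804 = 298² → acute
(8,25,22): 8²+22² = 548 < 625 = 25² → obtuse
(14,44,64): 14+44 ≤ 64, not a triangle
(20,19,21): 19²+20² = 761 > 441 = 21² → acute
(212,180,112): 112²+180² = 44944 = 212² → right
(63,287,280): 63²+280² = 82369 = 287² → right
2 of the 6 are acute.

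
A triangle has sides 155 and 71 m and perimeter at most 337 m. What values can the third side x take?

84 < x ≤ 111

Triangle inequality alone gives 84 < x < 226.
The perimeter condition gives x ≤ 337 − 155 − 71 = 111.
Intersecting the two: 84 < x ≤ 111.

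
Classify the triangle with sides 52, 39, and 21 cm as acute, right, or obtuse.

obtuse

Compare the square of the longest side to the sum of squares of the other two: 21² + 39² = 1962 < 2704 = 52².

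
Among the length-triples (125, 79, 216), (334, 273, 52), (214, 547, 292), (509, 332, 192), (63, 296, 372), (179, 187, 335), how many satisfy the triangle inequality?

2

(79,125,216): 79+125 ≤ 216 → not valid
(52,273,334): 52+273 ≤ 334 → not valid
(214,292,547): 214+292 ≤ 547 → not valid
(192,332,509): 192+332 > 509 → valid
(63,296,372): 63+296 ≤ 372 → not valid
(179,187,335): 179+187 > 335 → valid
2 of the 6 triples form a triangle.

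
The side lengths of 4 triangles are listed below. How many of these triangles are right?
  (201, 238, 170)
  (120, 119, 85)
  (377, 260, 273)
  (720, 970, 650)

(201,238,170): 170²+201² = 69301 > 56644 = 238² → acute
(120,119,85): 85²+119² = 21386 > 14400 = 120² → acute
(377,260,273): 260²+273² = 142129 = 377² → right
(720,970,650): 650²+720² = 940900 = 970² → right
2 of the 4 are right.

2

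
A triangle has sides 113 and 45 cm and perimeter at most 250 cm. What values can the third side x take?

68 < x ≤ 92 cm

Triangle inequality alone gives 68 < x < 158.
The perimeter condition gives x ≤ 250 − 113 − 45 = 92.
Intersecting the two: 68 < x ≤ 92.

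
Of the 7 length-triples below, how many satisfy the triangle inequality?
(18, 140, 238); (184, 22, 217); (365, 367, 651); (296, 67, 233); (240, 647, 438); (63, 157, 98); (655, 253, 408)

5

(18,140,238): 18+140 ≤ 238 → not valid
(22,184,217): 22+184 ≤ 217 → not valid
(365,367,651): 365+367 > 651 → valid
(67,233,296): 67+233 > 296 → valid
(240,438,647): 240+438 > 647 → valid
(63,98,157): 63+98 > 157 → valid
(253,408,655): 253+408 > 655 → valid
5 of the 7 triples form a triangle.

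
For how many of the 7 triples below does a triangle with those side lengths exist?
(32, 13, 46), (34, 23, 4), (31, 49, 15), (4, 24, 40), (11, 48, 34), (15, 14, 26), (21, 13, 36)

(13,32,46): 13+32 ≤ 46 → not valid
(4,23,34): 4+23 ≤ 34 → not valid
(15,31,49): 15+31 ≤ 49 → not valid
(4,24,40): 4+24 ≤ 40 → not valid
(11,34,48): 11+34 ≤ 48 → not valid
(14,15,26): 14+15 > 26 → valid
(13,21,36): 13+21 ≤ 36 → not valid
1 of the 7 triples forms a triangle.

1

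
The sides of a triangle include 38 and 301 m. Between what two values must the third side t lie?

263 < t < 339 (m)

By the triangle inequality, t must be less than 38 + 301 = 339 and greater than |38 − 301| = 263.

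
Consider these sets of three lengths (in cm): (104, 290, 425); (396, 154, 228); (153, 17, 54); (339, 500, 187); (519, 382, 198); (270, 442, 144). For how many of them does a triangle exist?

(104,290,425): 104+290 ≤ 425 → not valid
(154,228,396): 154+228 ≤ 396 → not valid
(17,54,153): 17+54 ≤ 153 → not valid
(187,339,500): 187+339 > 500 → valid
(198,382,519): 198+382 > 519 → valid
(144,270,442): 144+270 ≤ 442 → not valid
2 of the 6 triples form a triangle.

2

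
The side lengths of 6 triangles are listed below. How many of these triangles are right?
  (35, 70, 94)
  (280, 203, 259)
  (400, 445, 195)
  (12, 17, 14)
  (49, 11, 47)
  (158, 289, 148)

1

(35,70,94): 35²+70² = 6125 < 8836 = 94² → obtuse
(280,203,259): 203²+259² = 108290 > 78400 = 280² → acute
(400,445,195): 195²+400² = 198025 = 445² → right
(12,17,14): 12²+14² = 340 > 289 = 17² → acute
(49,11,47): 11²+47² = 2330 < 2401 = 49² → obtuse
(158,289,148): 148²+158² = 46868 < 83521 = 289² → obtuse
1 of the 6 is right.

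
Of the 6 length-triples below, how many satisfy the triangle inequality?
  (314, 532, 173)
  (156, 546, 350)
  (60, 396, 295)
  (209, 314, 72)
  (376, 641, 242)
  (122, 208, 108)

(173,314,532): 173+314 ≤ 532 → not valid
(156,350,546): 156+350 ≤ 546 → not valid
(60,295,396): 60+295 ≤ 396 → not valid
(72,209,314): 72+209 ≤ 314 → not valid
(242,376,641): 242+376 ≤ 641 → not valid
(108,122,208): 108+122 > 208 → valid
1 of the 6 triples forms a triangle.

1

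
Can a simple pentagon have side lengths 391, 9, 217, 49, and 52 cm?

For a pentagon, each side must be shorter than the sum of the others.
Here the longest side is 391, but the remaining 4 sides sum to only 327.

No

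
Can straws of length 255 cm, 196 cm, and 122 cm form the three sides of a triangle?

The longest side is 255, and the other two sum to 318.
Since 318 > 255, the triangle inequality holds.

Yes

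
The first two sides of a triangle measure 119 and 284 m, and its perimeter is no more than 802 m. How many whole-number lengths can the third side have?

Triangle inequality: 165 < x < 403. Perimeter ≤ 802 gives x ≤ 802 − 119 − 284 = 399.
So 165 < x ≤ 399; integers 166 through 399: 234 values.

234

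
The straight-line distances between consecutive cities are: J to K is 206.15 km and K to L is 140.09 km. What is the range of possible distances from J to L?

66.06 ≤ JL ≤ 346.24 km

By the triangle inequality, |206.15 − 140.09| ≤ JL ≤ 206.15 + 140.09.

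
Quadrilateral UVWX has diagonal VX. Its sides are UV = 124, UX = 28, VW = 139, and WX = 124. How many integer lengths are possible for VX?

55

From triangle UVX: 96 < VX < 152.
From triangle WVX: 15 < VX < 263.
Intersection: 96 < VX < 152, so integers 97 through 151: 55 values.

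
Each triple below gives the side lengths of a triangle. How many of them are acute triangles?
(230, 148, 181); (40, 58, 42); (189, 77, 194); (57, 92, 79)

(230,148,181): 148²+181² = 54665 > 52900 = 230² → acute
(40,58,42): 40²+42² = 3364 = 58² → right
(189,77,194): 77²+189² = 41650 > 37636 = 194² → acute
(57,92,79): 57²+79² = 9490 > 8464 = 92² → acute
3 of the 4 are acute.

3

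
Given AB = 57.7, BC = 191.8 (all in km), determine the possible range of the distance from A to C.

134.1 ≤ AC ≤ 249.5 km

By the triangle inequality, |57.7 − 191.8| ≤ AC ≤ 57.7 + 191.8.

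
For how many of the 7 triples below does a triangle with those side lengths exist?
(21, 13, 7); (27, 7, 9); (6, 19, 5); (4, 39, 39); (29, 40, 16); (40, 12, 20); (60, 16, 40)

2

(7,13,21): 7+13 ≤ 21 → not valid
(7,9,27): 7+9 ≤ 27 → not valid
(5,6,19): 5+6 ≤ 19 → not valid
(4,39,39): 4+39 > 39 → valid
(16,29,40): 16+29 > 40 → valid
(12,20,40): 12+20 ≤ 40 → not valid
(16,40,60): 16+40 ≤ 60 → not valid
2 of the 7 triples form a triangle.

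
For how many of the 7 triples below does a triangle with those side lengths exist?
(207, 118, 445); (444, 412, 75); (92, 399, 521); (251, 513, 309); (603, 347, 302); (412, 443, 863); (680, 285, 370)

3

(118,207,445): 118+207 ≤ 445 → not valid
(75,412,444): 75+412 > 444 → valid
(92,399,521): 92+399 ≤ 521 → not valid
(251,309,513): 251+309 > 513 → valid
(302,347,603): 302+347 > 603 → valid
(412,443,863): 412+443 ≤ 863 → not valid
(285,370,680): 285+370 ≤ 680 → not valid
3 of the 7 triples form a triangle.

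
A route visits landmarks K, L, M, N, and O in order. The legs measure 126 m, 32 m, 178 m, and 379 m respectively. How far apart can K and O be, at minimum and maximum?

The maximum is all hops collinear in one direction: 126 + 32 + 178 + 379 = 715.
The longest hop is 379; the others sum to 336. Folding the others back against it leaves at least 379 − 336 = 43.

43 ≤ KO ≤ 715 m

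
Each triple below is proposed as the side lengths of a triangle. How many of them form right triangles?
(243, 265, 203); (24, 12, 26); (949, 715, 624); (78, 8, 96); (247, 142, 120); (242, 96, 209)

(243,265,203): 203²+243² = 100258 > 70225 = 265² → acute
(24,12,26): 12²+24² = 720 > 676 = 26² → acute
(949,715,624): 624²+715² = 900601 = 949² → right
(78,8,96): 8+78 ≤ 96, not a triangle
(247,142,120): 120²+142² = 34564 < 61009 = 247² → obtuse
(242,96,209): 96²+209² = 52897 < 58564 = 242² → obtuse
1 of the 6 is right.

1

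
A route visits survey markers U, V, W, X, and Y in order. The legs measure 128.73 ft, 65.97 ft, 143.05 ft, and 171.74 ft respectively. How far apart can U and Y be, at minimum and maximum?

The maximum is all hops collinear in one direction: 128.73 + 65.97 + 143.05 + 171.74 = 509.49.
The longest hop is 171.74; the others sum to 337.75. Since 171.74 ≤ 337.75, the path can fold back on itself completely, so the minimum distance is 0.

0 ≤ UY ≤ 509.49 ft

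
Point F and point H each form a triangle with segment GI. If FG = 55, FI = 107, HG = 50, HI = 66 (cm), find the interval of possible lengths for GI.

From triangle FGI: |55 − 107| < GI < 55 + 107, i.e. 52 < GI < 162.
From triangle HGI: 16 < GI < 116.
Both must hold, so GI lies in the intersection.

52 < GI < 116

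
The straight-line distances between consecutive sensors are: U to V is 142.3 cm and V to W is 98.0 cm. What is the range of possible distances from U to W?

By the triangle inequality, |142.3 − 98.0| ≤ UW ≤ 142.3 + 98.0.

44.3 ≤ UW ≤ 240.3 cm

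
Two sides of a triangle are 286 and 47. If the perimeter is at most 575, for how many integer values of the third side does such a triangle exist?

3

Triangle inequality: 239 < x < 333. Perimeter ≤ 575 gives x ≤ 575 − 286 − 47 = 242.
So 239 < x ≤ 242; integers 240 through 242: 3 values.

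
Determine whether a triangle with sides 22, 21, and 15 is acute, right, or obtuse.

Compare the square of the longest side to the sum of squares of the other two: 15² + 21² = 666 > 484 = 22².

acute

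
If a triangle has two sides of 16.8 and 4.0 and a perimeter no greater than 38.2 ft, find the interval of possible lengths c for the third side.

Triangle inequality alone gives 12.8 < c < 20.8.
The perimeter condition gives c ≤ 38.2 − 16.8 − 4.0 = 17.4.
Intersecting the two: 12.8 < c ≤ 17.4.

12.8 < c ≤ 17.4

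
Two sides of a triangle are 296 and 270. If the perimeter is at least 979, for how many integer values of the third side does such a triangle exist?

153

Triangle inequality: 26 < x < 566. Perimeter ≥ 979 gives x ≥ 979 − 296 − 270 = 413.
So 413 ≤ x < 566; integers 413 through 565: 153 values.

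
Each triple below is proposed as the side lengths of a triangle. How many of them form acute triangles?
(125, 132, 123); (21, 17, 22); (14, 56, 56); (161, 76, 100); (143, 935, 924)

3

(125,132,123): 123²+125² = 30754 > 17424 = 132² → acute
(21,17,22): 17²+21² = 730 > 484 = 22² → acute
(14,56,56): 14²+56² = 3332 > 3136 = 56² → acute
(161,76,100): 76²+100² = 15776 < 25921 = 161² → obtuse
(143,935,924): 143²+924² = 874225 = 935² → right
3 of the 5 are acute.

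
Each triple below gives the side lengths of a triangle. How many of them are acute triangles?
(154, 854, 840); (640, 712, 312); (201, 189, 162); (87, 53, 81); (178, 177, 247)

3

(154,854,840): 154²+840² = 729316 = 854² → right
(640,712,312): 312²+640² = 506944 = 712² → right
(201,189,162): 162²+189² = 61965 > 40401 = 201² → acute
(87,53,81): 53²+81² = 9370 > 7569 = 87² → acute
(178,177,247): 177²+178² = 63013 > 61009 = 247² → acute
3 of the 5 are acute.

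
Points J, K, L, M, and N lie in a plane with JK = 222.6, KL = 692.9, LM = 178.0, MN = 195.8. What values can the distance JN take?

The maximum is all hops collinear in one direction: 222.6 + 692.9 + 178.0 + 195.8 = 1289.3.
The longest hop is 692.9; the others sum to 596.4. Folding the others back against it leaves at least 692.9 − 596.4 = 96.5.

96.5 ≤ JN ≤ 1289.3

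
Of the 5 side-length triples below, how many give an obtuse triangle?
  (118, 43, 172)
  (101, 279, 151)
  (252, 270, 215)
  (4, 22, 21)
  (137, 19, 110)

(118,43,172): 43+118 ≤ 172, not a triangle
(101,279,151): 101+151 ≤ 279, not a triangle
(252,270,215): 215²+252² = 109729 > 72900 = 270² → acute
(4,22,21): 4²+21² = 457 < 484 = 22² → obtuse
(137,19,110): 19+110 ≤ 137, not a triangle
1 of the 5 is obtuse.

1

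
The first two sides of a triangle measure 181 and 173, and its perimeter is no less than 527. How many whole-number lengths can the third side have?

181

Triangle inequality: 8 < x < 354. Perimeter ≥ 527 gives x ≥ 527 − 181 − 173 = 173.
So 173 ≤ x < 354; integers 173 through 353: 181 values.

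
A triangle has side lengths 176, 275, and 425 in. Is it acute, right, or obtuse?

obtuse

Compare the square of the longest side to the sum of squares of the other two: 176² + 275² = 106601 < 180625 = 425².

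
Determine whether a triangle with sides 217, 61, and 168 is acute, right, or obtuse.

Compare the square of the longest side to the sum of squares of the other two: 61² + 168² = 31945 < 47089 = 217².

obtuse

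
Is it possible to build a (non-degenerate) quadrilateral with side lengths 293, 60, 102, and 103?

No

For a quadrilateral, each side must be shorter than the sum of the others.
Here the longest side is 293, but the remaining 3 sides sum to only 265.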